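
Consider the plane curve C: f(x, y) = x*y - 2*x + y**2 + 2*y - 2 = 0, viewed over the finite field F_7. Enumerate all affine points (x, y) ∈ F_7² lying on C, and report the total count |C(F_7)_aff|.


Affine F_7-points: {(1, 1), (1, 3), (3, 4), (3, 5), (6, 0), (6, 6)}; count = 6.

For each of the 49 pairs (x, y) ∈ F_7², evaluate f(x, y) mod 7. Record the zeros.
  x = 0: [0↦5, 1↦1, 2↦6, 3↦6, 4↦1, 5↦5, 6↦4]  zeros at y ∈ ∅
  x = 1: [0↦3, 1↦0, 2↦6, 3↦0, 4↦3, 5↦1, 6↦1]  zeros at y ∈ {1, 3}
  x = 2: [0↦1, 1↦6, 2↦6, 3↦1, 4↦5, 5↦4, 6↦5]  zeros at y ∈ ∅
  x = 3: [0↦6, 1↦5, 2↦6, 3↦2, 4↦0, 5↦0, 6↦2]  zeros at y ∈ {4, 5}
  x = 4: [0↦4, 1↦4, 2↦6, 3↦3, 4↦2, 5↦3, 6↦6]  zeros at y ∈ ∅
  x = 5: [0↦2, 1↦3, 2↦6, 3↦4, 4↦4, 5↦6, 6↦3]  zeros at y ∈ ∅
  x = 6: [0↦0, 1↦2, 2↦6, 3↦5, 4↦6, 5↦2, 6↦0]  zeros at y ∈ {0, 6}
Collecting zeros: affine points = {(1, 1), (1, 3), (3, 4), (3, 5), (6, 0), (6, 6)}.
Total count |C(F_7)_aff| = 6.


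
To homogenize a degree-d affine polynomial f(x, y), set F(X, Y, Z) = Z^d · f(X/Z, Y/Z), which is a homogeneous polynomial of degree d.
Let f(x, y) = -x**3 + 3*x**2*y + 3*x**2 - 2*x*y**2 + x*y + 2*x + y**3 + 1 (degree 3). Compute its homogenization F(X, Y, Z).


F(X, Y, Z) = -X**3 + 3*X**2*Y + 3*X**2*Z - 2*X*Y**2 + X*Y*Z + 2*X*Z**2 + Y**3 + Z**3

deg(f) = 3.
Substitute x = X/Z, y = Y/Z into f, then multiply by Z^3.
  monomial -1·x^3·y^0 ↦ -1·X^3·Y^0·Z^0.
  monomial 3·x^2·y^1 ↦ 3·X^2·Y^1·Z^0.
  monomial 3·x^2·y^0 ↦ 3·X^2·Y^0·Z^1.
  monomial -2·x^1·y^2 ↦ -2·X^1·Y^2·Z^0.
  monomial 1·x^1·y^1 ↦ 1·X^1·Y^1·Z^1.
  monomial 2·x^1·y^0 ↦ 2·X^1·Y^0·Z^2.
  monomial 1·x^0·y^3 ↦ 1·X^0·Y^3·Z^0.
  monomial 1·x^0·y^0 ↦ 1·X^0·Y^0·Z^3.
Collecting: F(X, Y, Z) = -X**3 + 3*X**2*Y + 3*X**2*Z - 2*X*Y**2 + X*Y*Z + 2*X*Z**2 + Y**3 + Z**3.


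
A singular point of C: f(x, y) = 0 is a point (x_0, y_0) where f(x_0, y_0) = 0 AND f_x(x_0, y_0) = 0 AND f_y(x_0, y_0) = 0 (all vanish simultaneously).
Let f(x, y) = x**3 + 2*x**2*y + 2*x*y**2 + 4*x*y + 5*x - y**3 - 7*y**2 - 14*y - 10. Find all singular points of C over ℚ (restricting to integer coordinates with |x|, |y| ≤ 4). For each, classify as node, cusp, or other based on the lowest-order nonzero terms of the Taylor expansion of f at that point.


Singular points: {(1, -2)}; classification: node.

Compute partial derivatives:
  f_x = 3*x**2 + 4*x*y + 2*y**2 + 4*y + 5.
  f_y = 2*x**2 + 4*x*y + 4*x - 3*y**2 - 14*y - 14.
Scan x_0 ∈ {−4, ..., 4}. For each x_0, f_y(x_0, y) is a polynomial in y; find its integer roots y ∈ {−4, ..., 4}, then test f_x and f at those candidates.
  x = -4: f_y(-4, y) = -3*y**2 - 30*y + 2; no integer root y with |y| ≤ 4.
  x = -3: f_y(-3, y) = -3*y**2 - 26*y - 8; no integer root y with |y| ≤ 4.
  x = -2: f_y(-2, y) = -3*y**2 - 22*y - 14; no integer root y with |y| ≤ 4.
  x = -1: f_y(-1, y) = -3*y**2 - 18*y - 16; no integer root y with |y| ≤ 4.
  x = 0: f_y(0, y) = -3*y**2 - 14*y - 14; no integer root y with |y| ≤ 4.
  x = 1: f_y(1, y) = -3*y**2 - 10*y - 8; vanishes at y ∈ {-2}. (1, -2): f_x = 0, f = 0 — SINGULAR.
  x = 2: f_y(2, y) = -3*y**2 - 6*y + 2; no integer root y with |y| ≤ 4.
  x = 3: f_y(3, y) = -3*y**2 - 2*y + 16; vanishes at y ∈ {2}. (3, 2): f_x = 72 ≠ 0.
  x = 4: f_y(4, y) = -3*y**2 + 2*y + 34; no integer root y with |y| ≤ 4.
Only singular point on the grid: (1, -2).
Classify: substitute x = 1 + u, y = -2 + v and expand: f = u**3 + 2*u**2*v - u**2 + 2*u*v**2 - v**3 + v**2.
No constant or linear terms (consistent with a singular point). Quadratic part: -u**2 + v**2. Cubic part: u**3 + 2*u**2*v + 2*u*v**2 - v**3.
The quadratic part v**2 - u**2 = (v − u)(v + u) splits into two distinct linear factors, so there are two distinct tangent lines y − -2 = ±(x − 1) — this is a node (ordinary double point).
Classification: node.


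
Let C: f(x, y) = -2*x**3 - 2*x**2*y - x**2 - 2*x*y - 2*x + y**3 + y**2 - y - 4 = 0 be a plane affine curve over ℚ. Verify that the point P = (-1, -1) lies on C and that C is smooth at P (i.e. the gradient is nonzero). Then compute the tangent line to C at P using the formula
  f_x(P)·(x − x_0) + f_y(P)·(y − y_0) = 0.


Tangent line at P: -8*x - 8 = 0.

Step 1: f(-1, -1) = 0, so P lies on C.
Step 2: partial derivatives
  f_x(x, y) = -6*x**2 - 4*x*y - 2*x - 2*y - 2, f_y(x, y) = -2*x**2 - 2*x + 3*y**2 + 2*y - 1.
  f_x(P) = -8, f_y(P) = 0 (gradient nonzero, so P is smooth).
Step 3: tangent line at P: -8·(x − -1) + 0·(y − -1) = 0.
Expanding: -8*x - 8 = 0.


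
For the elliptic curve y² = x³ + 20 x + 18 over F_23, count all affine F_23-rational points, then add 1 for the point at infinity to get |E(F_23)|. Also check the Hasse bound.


Affine points = {(0, 8), (0, 15), (1, 4), (1, 19), (3, 6), (3, 17), (4, 1), (4, 22), (5, 6), (5, 17), (6, 3), (6, 20), (7, 8), (7, 15), (8, 0), (12, 10), (12, 13), (14, 11), (14, 12), (15, 6), (15, 17), (16, 8), (16, 15), (17, 2), (17, 21), (18, 0), (19, 9), (19, 14), (20, 0), (21, 4), (21, 19)}; affine count = 31; |E(F_23)| = 32.

Discriminant check: Δ ∝ 4a³ + 27b² = 4·20³ + 27·18² = 4·8000 + 27·324 ≡ 15 (mod 23). Nonzero ⇒ E is nonsingular.
For each x ∈ F_23, compute rhs = x³ + 20·x + 18 mod 23, then count y ∈ F_23 with y² ≡ rhs.
  x = 0: rhs = 18, matching y values: 8, 15 (2 points).
  x = 1: rhs = 16, matching y values: 4, 19 (2 points).
  x = 2: rhs = 20, matching y values: none (0 points).
  x = 3: rhs = 13, matching y values: 6, 17 (2 points).
  x = 4: rhs = 1, matching y values: 1, 22 (2 points).
  x = 5: rhs = 13, matching y values: 6, 17 (2 points).
  x = 6: rhs = 9, matching y values: 3, 20 (2 points).
  x = 7: rhs = 18, matching y values: 8, 15 (2 points).
  x = 8: rhs = 0, matching y values: 0 (1 points).
  x = 9: rhs = 7, matching y values: none (0 points).
  x = 10: rhs = 22, matching y values: none (0 points).
  x = 11: rhs = 5, matching y values: none (0 points).
  x = 12: rhs = 8, matching y values: 10, 13 (2 points).
  x = 13: rhs = 14, matching y values: none (0 points).
  x = 14: rhs = 6, matching y values: 11, 12 (2 points).
  x = 15: rhs = 13, matching y values: 6, 17 (2 points).
  x = 16: rhs = 18, matching y values: 8, 15 (2 points).
  x = 17: rhs = 4, matching y values: 2, 21 (2 points).
  x = 18: rhs = 0, matching y values: 0 (1 points).
  x = 19: rhs = 12, matching y values: 9, 14 (2 points).
  x = 20: rhs = 0, matching y values: 0 (1 points).
  x = 21: rhs = 16, matching y values: 4, 19 (2 points).
  x = 22: rhs = 20, matching y values: none (0 points).
Total affine count: 31.
Full point count |E(F_23)| = 31 + 1 = 32.
Hasse bound: |32 − (23+1)| = |8| = 8 ≤ 2√23 ≈ 9.5917 ✓.


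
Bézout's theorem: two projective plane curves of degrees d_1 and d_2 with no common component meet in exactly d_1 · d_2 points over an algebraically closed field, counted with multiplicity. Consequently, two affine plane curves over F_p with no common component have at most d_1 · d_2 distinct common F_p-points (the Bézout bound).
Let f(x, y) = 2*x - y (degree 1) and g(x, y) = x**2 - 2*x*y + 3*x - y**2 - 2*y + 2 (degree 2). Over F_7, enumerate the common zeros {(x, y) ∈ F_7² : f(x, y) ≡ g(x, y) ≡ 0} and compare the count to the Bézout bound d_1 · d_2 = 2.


Common zeros: {(2, 4)}; count = 1; Bézout bound = 2.

deg(f) = 1, deg(g) = 2, so Bézout bound = 2.
Scan x ∈ F_7. For each x, list the y ∈ F_7 with f(x, y) ≡ 0 and those with g(x, y) ≡ 0 (mod 7); the common zeros in that column are the intersection.
  x = 0: f ≡ 0 at y ∈ {0}; g ≡ 0 at y ∈ ∅; common: ∅.
  x = 1: f ≡ 0 at y ∈ {2}; g ≡ 0 at y ∈ ∅; common: ∅.
  x = 2: f ≡ 0 at y ∈ {4}; g ≡ 0 at y ∈ {4}; common: {4}.
  x = 3: f ≡ 0 at y ∈ {6}; g ≡ 0 at y ∈ {2, 4}; common: ∅.
  x = 4: f ≡ 0 at y ∈ {1}; g ≡ 0 at y ∈ ∅; common: ∅.
  x = 5: f ≡ 0 at y ∈ {3}; g ≡ 0 at y ∈ {0, 2}; common: ∅.
  x = 6: f ≡ 0 at y ∈ {5}; g ≡ 0 at y ∈ {0}; common: ∅.
Collecting: common zeros = {(2, 4)}, so the count is 1.
Comparison with the Bézout bound: 1 ≤ 2 = deg(f)·deg(g), as expected for curves with no common component (the affine F_7-count falls short of the bound because intersections may lie at infinity, over extension fields, or carry multiplicity).


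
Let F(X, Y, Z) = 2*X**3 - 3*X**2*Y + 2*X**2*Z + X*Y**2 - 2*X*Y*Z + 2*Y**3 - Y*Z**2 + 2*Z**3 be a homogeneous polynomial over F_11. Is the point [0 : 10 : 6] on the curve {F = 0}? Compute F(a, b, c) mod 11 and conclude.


F(0,10,6) ≡ 4 (mod 11); P is NOT on the curve.

Evaluate F(0, 10, 6) term-by-term (mod 11).
  2*X**3 ↦ 2·0·1·1 = 0
  -3*X**2*Y ↦ -3·0·10·1 = 0
  2*X**2*Z ↦ 2·0·1·6 = 0
  X*Y**2 ↦ 1·0·100·1 = 0
  -2*X*Y*Z ↦ -2·0·10·6 = 0
  2*Y**3 ↦ 2·1·1000·1 = 2000
  -Y*Z**2 ↦ -1·1·10·36 = -360
  2*Z**3 ↦ 2·1·1·216 = 432
Sum: F(0, 10, 6) = (0) + (0) + (0) + (0) + (0) + (2000) + (-360) + (432) = 2072.
Reducing mod 11: 2072 ≡ 4 (mod 11).
Since F(a, b, c) ≡ 4 ≠ 0 (mod 11), P does NOT lie on the curve.


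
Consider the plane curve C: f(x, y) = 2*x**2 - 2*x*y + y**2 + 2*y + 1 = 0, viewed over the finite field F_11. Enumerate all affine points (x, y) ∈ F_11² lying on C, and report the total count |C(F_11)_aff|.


Affine F_11-points: {(0, 10), (2, 6), (2, 7), (4, 0), (4, 6), (5, 1), (5, 7), (7, 0), (7, 1), (9, 8), (10, 8), (10, 10)}; count = 12.

For each of the 121 pairs (x, y) ∈ F_11², evaluate f(x, y) mod 11. Record the zeros.
  x = 0: [0↦1, 1↦4, 2↦9, 3↦5, 4↦3, 5↦3, 6↦5, 7↦9, 8↦4, 9↦1, 10↦0]  zeros at y ∈ {10}
  x = 1: [0↦3, 1↦4, 2↦7, 3↦1, 4↦8, 5↦6, 6↦6, 7↦8, 8↦1, 9↦7, 10↦4]  zeros at y ∈ ∅
  x = 2: [0↦9, 1↦8, 2↦9, 3↦1, 4↦6, 5↦2, 6↦0, 7↦0, 8↦2, 9↦6, 10↦1]  zeros at y ∈ {6, 7}
  x = 3: [0↦8, 1↦5, 2↦4, 3↦5, 4↦8, 5↦2, 6↦9, 7↦7, 8↦7, 9↦9, 10↦2]  zeros at y ∈ ∅
  x = 4: [0↦0, 1↦6, 2↦3, 3↦2, 4↦3, 5↦6, 6↦0, 7↦7, 8↦5, 9↦5, 10↦7]  zeros at y ∈ {0, 6}
  x = 5: [0↦7, 1↦0, 2↦6, 3↦3, 4↦2, 5↦3, 6↦6, 7↦0, 8↦7, 9↦5, 10↦5]  zeros at y ∈ {1, 7}
  x = 6: [0↦7, 1↦9, 2↦2, 3↦8, 4↦5, 5↦4, 6↦5, 7↦8, 8↦2, 9↦9, 10↦7]  zeros at y ∈ ∅
  x = 7: [0↦0, 1↦0, 2↦2, 3↦6, 4↦1, 5↦9, 6↦8, 7↦9, 8↦1, 9↦6, 10↦2]  zeros at y ∈ {0, 1}
  x = 8: [0↦8, 1↦6, 2↦6, 3↦8, 4↦1, 5↦7, 6↦4, 7↦3, 8↦4, 9↦7, 10↦1]  zeros at y ∈ ∅
  x = 9: [0↦9, 1↦5, 2↦3, 3↦3, 4↦5, 5↦9, 6↦4, 7↦1, 8↦0, 9↦1, 10↦4]  zeros at y ∈ {8}
  x = 10: [0↦3, 1↦8, 2↦4, 3↦2, 4↦2, 5↦4, 6↦8, 7↦3, 8↦0, 9↦10, 10↦0]  zeros at y ∈ {8, 10}
Collecting zeros: affine points = {(0, 10), (2, 6), (2, 7), (4, 0), (4, 6), (5, 1), (5, 7), (7, 0), (7, 1), (9, 8), (10, 8), (10, 10)}.
Total count |C(F_11)_aff| = 12.


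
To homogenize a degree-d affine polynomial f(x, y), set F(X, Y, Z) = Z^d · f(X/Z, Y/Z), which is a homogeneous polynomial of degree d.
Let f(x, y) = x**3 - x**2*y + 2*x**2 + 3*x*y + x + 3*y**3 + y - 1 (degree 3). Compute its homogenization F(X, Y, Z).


F(X, Y, Z) = X**3 - X**2*Y + 2*X**2*Z + 3*X*Y*Z + X*Z**2 + 3*Y**3 + Y*Z**2 - Z**3

deg(f) = 3.
Substitute x = X/Z, y = Y/Z into f, then multiply by Z^3.
  monomial 1·x^3·y^0 ↦ 1·X^3·Y^0·Z^0.
  monomial -1·x^2·y^1 ↦ -1·X^2·Y^1·Z^0.
  monomial 2·x^2·y^0 ↦ 2·X^2·Y^0·Z^1.
  monomial 3·x^1·y^1 ↦ 3·X^1·Y^1·Z^1.
  monomial 1·x^1·y^0 ↦ 1·X^1·Y^0·Z^2.
  monomial 3·x^0·y^3 ↦ 3·X^0·Y^3·Z^0.
  monomial 1·x^0·y^1 ↦ 1·X^0·Y^1·Z^2.
  monomial -1·x^0·y^0 ↦ -1·X^0·Y^0·Z^3.
Collecting: F(X, Y, Z) = X**3 - X**2*Y + 2*X**2*Z + 3*X*Y*Z + X*Z**2 + 3*Y**3 + Y*Z**2 - Z**3.


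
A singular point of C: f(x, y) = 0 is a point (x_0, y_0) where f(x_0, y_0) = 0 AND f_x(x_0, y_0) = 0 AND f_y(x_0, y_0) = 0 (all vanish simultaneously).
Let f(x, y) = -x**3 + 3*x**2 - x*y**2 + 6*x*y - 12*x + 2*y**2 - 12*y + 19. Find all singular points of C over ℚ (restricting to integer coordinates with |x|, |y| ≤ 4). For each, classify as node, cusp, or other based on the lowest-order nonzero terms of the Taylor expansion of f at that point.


Singular points: {(1, 3)}; classification: cusp.

Compute partial derivatives:
  f_x = -3*x**2 + 6*x - y**2 + 6*y - 12.
  f_y = -2*x*y + 6*x + 4*y - 12.
Scan x_0 ∈ {−4, ..., 4}. For each x_0, f_y(x_0, y) is a polynomial in y; find its integer roots y ∈ {−4, ..., 4}, then test f_x and f at those candidates.
  x = -4: f_y(-4, y) = 12*y - 36; vanishes at y ∈ {3}. (-4, 3): f_x = -75 ≠ 0.
  x = -3: f_y(-3, y) = 10*y - 30; vanishes at y ∈ {3}. (-3, 3): f_x = -48 ≠ 0.
  x = -2: f_y(-2, y) = 8*y - 24; vanishes at y ∈ {3}. (-2, 3): f_x = -27 ≠ 0.
  x = -1: f_y(-1, y) = 6*y - 18; vanishes at y ∈ {3}. (-1, 3): f_x = -12 ≠ 0.
  x = 0: f_y(0, y) = 4*y - 12; vanishes at y ∈ {3}. (0, 3): f_x = -3 ≠ 0.
  x = 1: f_y(1, y) = 2*y - 6; vanishes at y ∈ {3}. (1, 3): f_x = 0, f = 0 — SINGULAR.
  x = 2: f_y(2, y) = 0; vanishes at y ∈ {-4, -3, -2, -1, 0, 1, 2, 3, 4}. (2, -4): f_x = -52 ≠ 0; (2, -3): f_x = -39 ≠ 0; (2, -2): f_x = -28 ≠ 0; (2, -1): f_x = -19 ≠ 0; (2, 0): f_x = -12 ≠ 0; (2, 1): f_x = -7 ≠ 0; (2, 2): f_x = -4 ≠ 0; (2, 3): f_x = -3 ≠ 0; (2, 4): f_x = -4 ≠ 0.
  x = 3: f_y(3, y) = 6 - 2*y; vanishes at y ∈ {3}. (3, 3): f_x = -12 ≠ 0.
  x = 4: f_y(4, y) = 12 - 4*y; vanishes at y ∈ {3}. (4, 3): f_x = -27 ≠ 0.
Only singular point on the grid: (1, 3).
Classify: substitute x = 1 + u, y = 3 + v and expand: f = -u**3 - u*v**2 + v**2.
No constant or linear terms (consistent with a singular point). Quadratic part: v**2. Cubic part: -u**3 - u*v**2.
The quadratic part v**2 is a perfect square, so there is a single (double) tangent line v = 0, i.e. y = 3. Restricting the cubic part to that line (v = 0) leaves -u**3 ≠ 0, so f is not divisible by v and the branch is v² ≈ u**3 to lowest order — this is a cusp.
Classification: cusp.


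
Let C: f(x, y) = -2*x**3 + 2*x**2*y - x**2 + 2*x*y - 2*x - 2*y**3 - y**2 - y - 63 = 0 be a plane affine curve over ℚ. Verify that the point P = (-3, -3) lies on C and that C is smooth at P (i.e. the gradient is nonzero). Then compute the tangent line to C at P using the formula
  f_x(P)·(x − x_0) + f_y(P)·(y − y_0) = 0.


Tangent line at P: -20*x - 37*y - 171 = 0.

Step 1: f(-3, -3) = 0, so P lies on C.
Step 2: partial derivatives
  f_x(x, y) = -6*x**2 + 4*x*y - 2*x + 2*y - 2, f_y(x, y) = 2*x**2 + 2*x - 6*y**2 - 2*y - 1.
  f_x(P) = -20, f_y(P) = -37 (gradient nonzero, so P is smooth).
Step 3: tangent line at P: -20·(x − -3) + -37·(y − -3) = 0.
Expanding: -20*x - 37*y - 171 = 0.


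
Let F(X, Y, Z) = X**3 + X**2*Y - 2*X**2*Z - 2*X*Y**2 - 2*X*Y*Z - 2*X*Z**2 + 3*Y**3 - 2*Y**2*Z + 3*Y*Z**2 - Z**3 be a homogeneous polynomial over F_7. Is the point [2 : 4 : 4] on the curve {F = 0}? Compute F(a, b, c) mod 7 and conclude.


F(2,4,4) ≡ 6 (mod 7); P is NOT on the curve.

Evaluate F(2, 4, 4) term-by-term (mod 7).
  X**3 ↦ 1·8·1·1 = 8
  X**2*Y ↦ 1·4·4·1 = 16
  -2*X**2*Z ↦ -2·4·1·4 = -32
  -2*X*Y**2 ↦ -2·2·16·1 = -64
  -2*X*Y*Z ↦ -2·2·4·4 = -64
  -2*X*Z**2 ↦ -2·2·1·16 = -64
  3*Y**3 ↦ 3·1·64·1 = 192
  -2*Y**2*Z ↦ -2·1·16·4 = -128
  3*Y*Z**2 ↦ 3·1·4·16 = 192
  -Z**3 ↦ -1·1·1·64 = -64
Sum: F(2, 4, 4) = (8) + (16) + (-32) + (-64) + (-64) + (-64) + (192) + (-128) + (192) + (-64) = -8.
Reducing mod 7: -8 ≡ 6 (mod 7).
Since F(a, b, c) ≡ 6 ≠ 0 (mod 7), P does NOT lie on the curve.


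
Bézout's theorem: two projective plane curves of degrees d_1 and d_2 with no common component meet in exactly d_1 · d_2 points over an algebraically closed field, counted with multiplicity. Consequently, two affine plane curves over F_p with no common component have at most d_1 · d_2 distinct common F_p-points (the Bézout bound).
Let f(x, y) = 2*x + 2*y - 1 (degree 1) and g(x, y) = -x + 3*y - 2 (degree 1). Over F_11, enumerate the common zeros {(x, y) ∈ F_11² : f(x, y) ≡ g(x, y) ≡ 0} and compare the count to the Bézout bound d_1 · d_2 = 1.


Common zeros: {(4, 2)}; count = 1; Bézout bound = 1.

deg(f) = 1, deg(g) = 1, so Bézout bound = 1.
Scan x ∈ F_11. For each x, list the y ∈ F_11 with f(x, y) ≡ 0 and those with g(x, y) ≡ 0 (mod 11); the common zeros in that column are the intersection.
  x = 0: f ≡ 0 at y ∈ {6}; g ≡ 0 at y ∈ {8}; common: ∅.
  x = 1: f ≡ 0 at y ∈ {5}; g ≡ 0 at y ∈ {1}; common: ∅.
  x = 2: f ≡ 0 at y ∈ {4}; g ≡ 0 at y ∈ {5}; common: ∅.
  x = 3: f ≡ 0 at y ∈ {3}; g ≡ 0 at y ∈ {9}; common: ∅.
  x = 4: f ≡ 0 at y ∈ {2}; g ≡ 0 at y ∈ {2}; common: {2}.
  x = 5: f ≡ 0 at y ∈ {1}; g ≡ 0 at y ∈ {6}; common: ∅.
  x = 6: f ≡ 0 at y ∈ {0}; g ≡ 0 at y ∈ {10}; common: ∅.
  x = 7: f ≡ 0 at y ∈ {10}; g ≡ 0 at y ∈ {3}; common: ∅.
  x = 8: f ≡ 0 at y ∈ {9}; g ≡ 0 at y ∈ {7}; common: ∅.
  x = 9: f ≡ 0 at y ∈ {8}; g ≡ 0 at y ∈ {0}; common: ∅.
  x = 10: f ≡ 0 at y ∈ {7}; g ≡ 0 at y ∈ {4}; common: ∅.
Collecting: common zeros = {(4, 2)}, so the count is 1.
Comparison with the Bézout bound: 1 ≤ 1 = deg(f)·deg(g), as expected for curves with no common component (the bound is attained).


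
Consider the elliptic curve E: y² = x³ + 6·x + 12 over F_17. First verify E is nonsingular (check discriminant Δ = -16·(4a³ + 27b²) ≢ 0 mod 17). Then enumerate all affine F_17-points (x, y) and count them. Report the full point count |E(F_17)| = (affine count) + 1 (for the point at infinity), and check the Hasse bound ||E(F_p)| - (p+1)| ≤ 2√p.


Affine points = {(1, 6), (1, 11), (2, 7), (2, 10), (4, 7), (4, 10), (6, 3), (6, 14), (9, 8), (9, 9), (10, 1), (10, 16), (11, 7), (11, 10), (13, 3), (13, 14), (14, 1), (14, 16), (15, 3), (15, 14)}; affine count = 20; |E(F_17)| = 21.

Discriminant check: Δ ∝ 4a³ + 27b² = 4·6³ + 27·12² = 4·216 + 27·144 ≡ 9 (mod 17). Nonzero ⇒ E is nonsingular.
For each x ∈ F_17, compute rhs = x³ + 6·x + 12 mod 17, then count y ∈ F_17 with y² ≡ rhs.
  x = 0: rhs = 12, matching y values: none (0 points).
  x = 1: rhs = 2, matching y values: 6, 11 (2 points).
  x = 2: rhs = 15, matching y values: 7, 10 (2 points).
  x = 3: rhs = 6, matching y values: none (0 points).
  x = 4: rhs = 15, matching y values: 7, 10 (2 points).
  x = 5: rhs = 14, matching y values: none (0 points).
  x = 6: rhs = 9, matching y values: 3, 14 (2 points).
  x = 7: rhs = 6, matching y values: none (0 points).
  x = 8: rhs = 11, matching y values: none (0 points).
  x = 9: rhs = 13, matching y values: 8, 9 (2 points).
  x = 10: rhs = 1, matching y values: 1, 16 (2 points).
  x = 11: rhs = 15, matching y values: 7, 10 (2 points).
  x = 12: rhs = 10, matching y values: none (0 points).
  x = 13: rhs = 9, matching y values: 3, 14 (2 points).
  x = 14: rhs = 1, matching y values: 1, 16 (2 points).
  x = 15: rhs = 9, matching y values: 3, 14 (2 points).
  x = 16: rhs = 5, matching y values: none (0 points).
Total affine count: 20.
Full point count |E(F_17)| = 20 + 1 = 21.
Hasse bound: |21 − (17+1)| = |3| = 3 ≤ 2√17 ≈ 8.2462 ✓.


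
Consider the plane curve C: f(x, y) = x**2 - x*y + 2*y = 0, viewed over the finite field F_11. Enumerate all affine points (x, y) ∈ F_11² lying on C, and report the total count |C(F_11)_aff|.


Affine F_11-points: {(0, 0), (1, 10), (3, 9), (4, 8), (5, 1), (6, 9), (7, 1), (8, 7), (9, 10), (10, 7)}; count = 10.

For each of the 121 pairs (x, y) ∈ F_11², evaluate f(x, y) mod 11. Record the zeros.
  x = 0: [0↦0, 1↦2, 2↦4, 3↦6, 4↦8, 5↦10, 6↦1, 7↦3, 8↦5, 9↦7, 10↦9]  zeros at y ∈ {0}
  x = 1: [0↦1, 1↦2, 2↦3, 3↦4, 4↦5, 5↦6, 6↦7, 7↦8, 8↦9, 9↦10, 10↦0]  zeros at y ∈ {10}
  x = 2: [0↦4, 1↦4, 2↦4, 3↦4, 4↦4, 5↦4, 6↦4, 7↦4, 8↦4, 9↦4, 10↦4]  zeros at y ∈ ∅
  x = 3: [0↦9, 1↦8, 2↦7, 3↦6, 4↦5, 5↦4, 6↦3, 7↦2, 8↦1, 9↦0, 10↦10]  zeros at y ∈ {9}
  x = 4: [0↦5, 1↦3, 2↦1, 3↦10, 4↦8, 5↦6, 6↦4, 7↦2, 8↦0, 9↦9, 10↦7]  zeros at y ∈ {8}
  x = 5: [0↦3, 1↦0, 2↦8, 3↦5, 4↦2, 5↦10, 6↦7, 7↦4, 8↦1, 9↦9, 10↦6]  zeros at y ∈ {1}
  x = 6: [0↦3, 1↦10, 2↦6, 3↦2, 4↦9, 5↦5, 6↦1, 7↦8, 8↦4, 9↦0, 10↦7]  zeros at y ∈ {9}
  x = 7: [0↦5, 1↦0, 2↦6, 3↦1, 4↦7, 5↦2, 6↦8, 7↦3, 8↦9, 9↦4, 10↦10]  zeros at y ∈ {1}
  x = 8: [0↦9, 1↦3, 2↦8, 3↦2, 4↦7, 5↦1, 6↦6, 7↦0, 8↦5, 9↦10, 10↦4]  zeros at y ∈ {7}
  x = 9: [0↦4, 1↦8, 2↦1, 3↦5, 4↦9, 5↦2, 6↦6, 7↦10, 8↦3, 9↦7, 10↦0]  zeros at y ∈ {10}
  x = 10: [0↦1, 1↦4, 2↦7, 3↦10, 4↦2, 5↦5, 6↦8, 7↦0, 8↦3, 9↦6, 10↦9]  zeros at y ∈ {7}
Collecting zeros: affine points = {(0, 0), (1, 10), (3, 9), (4, 8), (5, 1), (6, 9), (7, 1), (8, 7), (9, 10), (10, 7)}.
Total count |C(F_11)_aff| = 10.


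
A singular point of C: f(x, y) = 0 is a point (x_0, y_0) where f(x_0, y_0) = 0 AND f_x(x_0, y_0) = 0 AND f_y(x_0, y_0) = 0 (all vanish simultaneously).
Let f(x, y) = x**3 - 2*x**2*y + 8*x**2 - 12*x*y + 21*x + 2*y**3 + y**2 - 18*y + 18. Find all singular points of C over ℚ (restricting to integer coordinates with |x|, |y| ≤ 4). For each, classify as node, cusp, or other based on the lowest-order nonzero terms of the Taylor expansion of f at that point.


Singular points: {(-3, 0)}; classification: node.

Compute partial derivatives:
  f_x = 3*x**2 - 4*x*y + 16*x - 12*y + 21.
  f_y = -2*x**2 - 12*x + 6*y**2 + 2*y - 18.
Scan x_0 ∈ {−4, ..., 4}. For each x_0, f_y(x_0, y) is a polynomial in y; find its integer roots y ∈ {−4, ..., 4}, then test f_x and f at those candidates.
  x = -4: f_y(-4, y) = 6*y**2 + 2*y - 2; no integer root y with |y| ≤ 4.
  x = -3: f_y(-3, y) = 6*y**2 + 2*y; vanishes at y ∈ {0}. (-3, 0): f_x = 0, f = 0 — SINGULAR.
  x = -2: f_y(-2, y) = 6*y**2 + 2*y - 2; no integer root y with |y| ≤ 4.
  x = -1: f_y(-1, y) = 6*y**2 + 2*y - 8; vanishes at y ∈ {1}. (-1, 1): f_x = 0 but f = -1 ≠ 0.
  x = 0: f_y(0, y) = 6*y**2 + 2*y - 18; no integer root y with |y| ≤ 4.
  x = 1: f_y(1, y) = 6*y**2 + 2*y - 32; no integer root y with |y| ≤ 4.
  x = 2: f_y(2, y) = 6*y**2 + 2*y - 50; no integer root y with |y| ≤ 4.
  x = 3: f_y(3, y) = 6*y**2 + 2*y - 72; no integer root y with |y| ≤ 4.
  x = 4: f_y(4, y) = 6*y**2 + 2*y - 98; no integer root y with |y| ≤ 4.
Only singular point on the grid: (-3, 0).
Classify: substitute x = -3 + u, y = 0 + v and expand: f = u**3 - 2*u**2*v - u**2 + 2*v**3 + v**2.
No constant or linear terms (consistent with a singular point). Quadratic part: -u**2 + v**2. Cubic part: u**3 - 2*u**2*v + 2*v**3.
The quadratic part v**2 - u**2 = (v − u)(v + u) splits into two distinct linear factors, so there are two distinct tangent lines y − 0 = ±(x − -3) — this is a node (ordinary double point).
Classification: node.


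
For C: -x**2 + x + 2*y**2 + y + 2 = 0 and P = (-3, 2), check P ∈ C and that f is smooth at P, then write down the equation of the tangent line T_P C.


Tangent line at P: 7*x + 9*y + 3 = 0.

Step 1: f(-3, 2) = 0, so P lies on C.
Step 2: partial derivatives
  f_x(x, y) = 1 - 2*x, f_y(x, y) = 4*y + 1.
  f_x(P) = 7, f_y(P) = 9 (gradient nonzero, so P is smooth).
Step 3: tangent line at P: 7·(x − -3) + 9·(y − 2) = 0.
Expanding: 7*x + 9*y + 3 = 0.


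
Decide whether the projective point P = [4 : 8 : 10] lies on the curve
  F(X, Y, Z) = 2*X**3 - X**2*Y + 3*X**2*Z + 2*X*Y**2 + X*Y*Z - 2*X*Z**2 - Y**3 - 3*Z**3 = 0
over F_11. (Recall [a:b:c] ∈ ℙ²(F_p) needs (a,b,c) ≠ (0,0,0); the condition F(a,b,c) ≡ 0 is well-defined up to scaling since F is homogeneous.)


F(4,8,10) ≡ 3 (mod 11); P is NOT on the curve.

Evaluate F(4, 8, 10) term-by-term (mod 11).
  2*X**3 ↦ 2·64·1·1 = 128
  -X**2*Y ↦ -1·16·8·1 = -128
  3*X**2*Z ↦ 3·16·1·10 = 480
  2*X*Y**2 ↦ 2·4·64·1 = 512
  X*Y*Z ↦ 1·4·8·10 = 320
  -2*X*Z**2 ↦ -2·4·1·100 = -800
  -Y**3 ↦ -1·1·512·1 = -512
  -3*Z**3 ↦ -3·1·1·1000 = -3000
Sum: F(4, 8, 10) = (128) + (-128) + (480) + (512) + (320) + (-800) + (-512) + (-3000) = -3000.
Reducing mod 11: -3000 ≡ 3 (mod 11).
Since F(a, b, c) ≡ 3 ≠ 0 (mod 11), P does NOT lie on the curve.


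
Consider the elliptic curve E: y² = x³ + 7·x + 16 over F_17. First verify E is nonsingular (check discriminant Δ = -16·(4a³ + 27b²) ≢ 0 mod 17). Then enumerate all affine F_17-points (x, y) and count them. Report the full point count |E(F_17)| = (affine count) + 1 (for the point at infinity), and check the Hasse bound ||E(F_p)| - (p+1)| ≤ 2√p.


Affine points = {(0, 4), (0, 13), (2, 2), (2, 15), (3, 8), (3, 9), (6, 6), (6, 11), (7, 0), (9, 3), (9, 14), (10, 7), (10, 10), (11, 8), (11, 9), (12, 3), (12, 14), (13, 3), (13, 14), (14, 6), (14, 11), (16, 5), (16, 12)}; affine count = 23; |E(F_17)| = 24.

Discriminant check: Δ ∝ 4a³ + 27b² = 4·7³ + 27·16² = 4·343 + 27·256 ≡ 5 (mod 17). Nonzero ⇒ E is nonsingular.
For each x ∈ F_17, compute rhs = x³ + 7·x + 16 mod 17, then count y ∈ F_17 with y² ≡ rhs.
  x = 0: rhs = 16, matching y values: 4, 13 (2 points).
  x = 1: rhs = 7, matching y values: none (0 points).
  x = 2: rhs = 4, matching y values: 2, 15 (2 points).
  x = 3: rhs = 13, matching y values: 8, 9 (2 points).
  x = 4: rhs = 6, matching y values: none (0 points).
  x = 5: rhs = 6, matching y values: none (0 points).
  x = 6: rhs = 2, matching y values: 6, 11 (2 points).
  x = 7: rhs = 0, matching y values: 0 (1 points).
  x = 8: rhs = 6, matching y values: none (0 points).
  x = 9: rhs = 9, matching y values: 3, 14 (2 points).
  x = 10: rhs = 15, matching y values: 7, 10 (2 points).
  x = 11: rhs = 13, matching y values: 8, 9 (2 points).
  x = 12: rhs = 9, matching y values: 3, 14 (2 points).
  x = 13: rhs = 9, matching y values: 3, 14 (2 points).
  x = 14: rhs = 2, matching y values: 6, 11 (2 points).
  x = 15: rhs = 11, matching y values: none (0 points).
  x = 16: rhs = 8, matching y values: 5, 12 (2 points).
Total affine count: 23.
Full point count |E(F_17)| = 23 + 1 = 24.
Hasse bound: |24 − (17+1)| = |6| = 6 ≤ 2√17 ≈ 8.2462 ✓.


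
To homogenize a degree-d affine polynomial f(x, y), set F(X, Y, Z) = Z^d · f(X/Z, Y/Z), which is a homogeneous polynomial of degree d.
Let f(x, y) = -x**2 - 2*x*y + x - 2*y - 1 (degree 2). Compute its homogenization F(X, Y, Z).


F(X, Y, Z) = -X**2 - 2*X*Y + X*Z - 2*Y*Z - Z**2

deg(f) = 2.
Substitute x = X/Z, y = Y/Z into f, then multiply by Z^2.
  monomial -1·x^2·y^0 ↦ -1·X^2·Y^0·Z^0.
  monomial -2·x^1·y^1 ↦ -2·X^1·Y^1·Z^0.
  monomial 1·x^1·y^0 ↦ 1·X^1·Y^0·Z^1.
  monomial -2·x^0·y^1 ↦ -2·X^0·Y^1·Z^1.
  monomial -1·x^0·y^0 ↦ -1·X^0·Y^0·Z^2.
Collecting: F(X, Y, Z) = -X**2 - 2*X*Y + X*Z - 2*Y*Z - Z**2.


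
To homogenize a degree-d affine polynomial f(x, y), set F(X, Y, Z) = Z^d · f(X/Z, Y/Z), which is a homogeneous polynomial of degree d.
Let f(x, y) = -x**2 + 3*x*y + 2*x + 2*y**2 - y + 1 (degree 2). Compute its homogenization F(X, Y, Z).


F(X, Y, Z) = -X**2 + 3*X*Y + 2*X*Z + 2*Y**2 - Y*Z + Z**2

deg(f) = 2.
Substitute x = X/Z, y = Y/Z into f, then multiply by Z^2.
  monomial -1·x^2·y^0 ↦ -1·X^2·Y^0·Z^0.
  monomial 3·x^1·y^1 ↦ 3·X^1·Y^1·Z^0.
  monomial 2·x^1·y^0 ↦ 2·X^1·Y^0·Z^1.
  monomial 2·x^0·y^2 ↦ 2·X^0·Y^2·Z^0.
  monomial -1·x^0·y^1 ↦ -1·X^0·Y^1·Z^1.
  monomial 1·x^0·y^0 ↦ 1·X^0·Y^0·Z^2.
Collecting: F(X, Y, Z) = -X**2 + 3*X*Y + 2*X*Z + 2*Y**2 - Y*Z + Z**2.


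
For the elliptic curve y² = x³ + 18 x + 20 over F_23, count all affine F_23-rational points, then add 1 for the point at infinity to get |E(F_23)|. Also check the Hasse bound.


Affine points = {(1, 4), (1, 19), (2, 8), (2, 15), (3, 3), (3, 20), (4, 8), (4, 15), (7, 11), (7, 12), (8, 3), (8, 20), (10, 2), (10, 21), (11, 10), (11, 13), (12, 3), (12, 20), (13, 6), (13, 17), (14, 7), (14, 16), (15, 10), (15, 13), (17, 8), (17, 15), (18, 9), (18, 14), (20, 10), (20, 13), (22, 1), (22, 22)}; affine count = 32; |E(F_23)| = 33.

Discriminant check: Δ ∝ 4a³ + 27b² = 4·18³ + 27·20² = 4·5832 + 27·400 ≡ 19 (mod 23). Nonzero ⇒ E is nonsingular.
For each x ∈ F_23, compute rhs = x³ + 18·x + 20 mod 23, then count y ∈ F_23 with y² ≡ rhs.
  x = 0: rhs = 20, matching y values: none (0 points).
  x = 1: rhs = 16, matching y values: 4, 19 (2 points).
  x = 2: rhs = 18, matching y values: 8, 15 (2 points).
  x = 3: rhs = 9, matching y values: 3, 20 (2 points).
  x = 4: rhs = 18, matching y values: 8, 15 (2 points).
  x = 5: rhs = 5, matching y values: none (0 points).
  x = 6: rhs = 22, matching y values: none (0 points).
  x = 7: rhs = 6, matching y values: 11, 12 (2 points).
  x = 8: rhs = 9, matching y values: 3, 20 (2 points).
  x = 9: rhs = 14, matching y values: none (0 points).
  x = 10: rhs = 4, matching y values: 2, 21 (2 points).
  x = 11: rhs = 8, matching y values: 10, 13 (2 points).
  x = 12: rhs = 9, matching y values: 3, 20 (2 points).
  x = 13: rhs = 13, matching y values: 6, 17 (2 points).
  x = 14: rhs = 3, matching y values: 7, 16 (2 points).
  x = 15: rhs = 8, matching y values: 10, 13 (2 points).
  x = 16: rhs = 11, matching y values: none (0 points).
  x = 17: rhs = 18, matching y values: 8, 15 (2 points).
  x = 18: rhs = 12, matching y values: 9, 14 (2 points).
  x = 19: rhs = 22, matching y values: none (0 points).
  x = 20: rhs = 8, matching y values: 10, 13 (2 points).
  x = 21: rhs = 22, matching y values: none (0 points).
  x = 22: rhs = 1, matching y values: 1, 22 (2 points).
Total affine count: 32.
Full point count |E(F_23)| = 32 + 1 = 33.
Hasse bound: |33 − (23+1)| = |9| = 9 ≤ 2√23 ≈ 9.5917 ✓.


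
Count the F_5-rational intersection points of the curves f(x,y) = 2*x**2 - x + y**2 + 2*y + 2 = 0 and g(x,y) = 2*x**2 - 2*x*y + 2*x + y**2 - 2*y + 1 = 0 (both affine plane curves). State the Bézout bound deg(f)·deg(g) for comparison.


Common zeros: {(0, 1), (4, 3)}; count = 2; Bézout bound = 4.

deg(f) = 2, deg(g) = 2, so Bézout bound = 4.
Scan x ∈ F_5. For each x, list the y ∈ F_5 with f(x, y) ≡ 0 and those with g(x, y) ≡ 0 (mod 5); the common zeros in that column are the intersection.
  x = 0: f ≡ 0 at y ∈ {1, 2}; g ≡ 0 at y ∈ {1}; common: {1}.
  x = 1: f ≡ 0 at y ∈ ∅; g ≡ 0 at y ∈ {0, 4}; common: ∅.
  x = 2: f ≡ 0 at y ∈ ∅; g ≡ 0 at y ∈ {2, 4}; common: ∅.
  x = 3: f ≡ 0 at y ∈ {1, 2}; g ≡ 0 at y ∈ {0, 3}; common: ∅.
  x = 4: f ≡ 0 at y ∈ {0, 3}; g ≡ 0 at y ∈ {2, 3}; common: {3}.
Collecting: common zeros = {(0, 1), (4, 3)}, so the count is 2.
Comparison with the Bézout bound: 2 ≤ 4 = deg(f)·deg(g), as expected for curves with no common component (the affine F_5-count falls short of the bound because intersections may lie at infinity, over extension fields, or carry multiplicity).


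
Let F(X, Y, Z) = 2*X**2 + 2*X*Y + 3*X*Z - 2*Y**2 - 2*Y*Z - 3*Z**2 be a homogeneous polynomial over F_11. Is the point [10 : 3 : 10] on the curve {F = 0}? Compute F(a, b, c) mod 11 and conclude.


F(10,3,10) ≡ 6 (mod 11); P is NOT on the curve.

Evaluate F(10, 3, 10) term-by-term (mod 11).
  2*X**2 ↦ 2·100·1·1 = 200
  2*X*Y ↦ 2·10·3·1 = 60
  3*X*Z ↦ 3·10·1·10 = 300
  -2*Y**2 ↦ -2·1·9·1 = -18
  -2*Y*Z ↦ -2·1·3·10 = -60
  -3*Z**2 ↦ -3·1·1·100 = -300
Sum: F(10, 3, 10) = (200) + (60) + (300) + (-18) + (-60) + (-300) = 182.
Reducing mod 11: 182 ≡ 6 (mod 11).
Since F(a, b, c) ≡ 6 ≠ 0 (mod 11), P does NOT lie on the curve.


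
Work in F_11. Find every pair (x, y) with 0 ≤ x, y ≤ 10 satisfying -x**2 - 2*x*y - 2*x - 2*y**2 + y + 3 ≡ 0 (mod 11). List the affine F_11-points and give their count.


Affine F_11-points: {(0, 7), (0, 10), (1, 0), (1, 5), (5, 3), (5, 9), (6, 4), (6, 7), (8, 0), (8, 9), (9, 3), (9, 5)}; count = 12.

For each of the 121 pairs (x, y) ∈ F_11², evaluate f(x, y) mod 11. Record the zeros.
  x = 0: [0↦3, 1↦2, 2↦8, 3↦10, 4↦8, 5↦2, 6↦3, 7↦0, 8↦4, 9↦4, 10↦0]  zeros at y ∈ {7, 10}
  x = 1: [0↦0, 1↦8, 2↦1, 3↦1, 4↦8, 5↦0, 6↦10, 7↦5, 8↦7, 9↦5, 10↦10]  zeros at y ∈ {0, 5}
  x = 2: [0↦6, 1↦1, 2↦3, 3↦1, 4↦6, 5↦7, 6↦4, 7↦8, 8↦8, 9↦4, 10↦7]  zeros at y ∈ ∅
  x = 3: [0↦10, 1↦3, 2↦3, 3↦10, 4↦2, 5↦1, 6↦7, 7↦9, 8↦7, 9↦1, 10↦2]  zeros at y ∈ ∅
  x = 4: [0↦1, 1↦3, 2↦1, 3↦6, 4↦7, 5↦4, 6↦8, 7↦8, 8↦4, 9↦7, 10↦6]  zeros at y ∈ ∅
  x = 5: [0↦1, 1↦1, 2↦8, 3↦0, 4↦10, 5↦5, 6↦7, 7↦5, 8↦10, 9↦0, 10↦8]  zeros at y ∈ {3, 9}
  x = 6: [0↦10, 1↦8, 2↦2, 3↦3, 4↦0, 5↦4, 6↦4, 7↦0, 8↦3, 9↦2, 10↦8]  zeros at y ∈ {4, 7}
  x = 7: [0↦6, 1↦2, 2↦5, 3↦4, 4↦10, 5↦1, 6↦10, 7↦4, 8↦5, 9↦2, 10↦6]  zeros at y ∈ ∅
  x = 8: [0↦0, 1↦5, 2↦6, 3↦3, 4↦7, 5↦7, 6↦3, 7↦6, 8↦5, 9↦0, 10↦2]  zeros at y ∈ {0, 9}
  x = 9: [0↦3, 1↦6, 2↦5, 3↦0, 4↦2, 5↦0, 6↦5, 7↦6, 8↦3, 9↦7, 10↦7]  zeros at y ∈ {3, 5}
  x = 10: [0↦4, 1↦5, 2↦2, 3↦6, 4↦6, 5↦2, 6↦5, 7↦4, 8↦10, 9↦1, 10↦10]  zeros at y ∈ ∅
Collecting zeros: affine points = {(0, 7), (0, 10), (1, 0), (1, 5), (5, 3), (5, 9), (6, 4), (6, 7), (8, 0), (8, 9), (9, 3), (9, 5)}.
Total count |C(F_11)_aff| = 12.


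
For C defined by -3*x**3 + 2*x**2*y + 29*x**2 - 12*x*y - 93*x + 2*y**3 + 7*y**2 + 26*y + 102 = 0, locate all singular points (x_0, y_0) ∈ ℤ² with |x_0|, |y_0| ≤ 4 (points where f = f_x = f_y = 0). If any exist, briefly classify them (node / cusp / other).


Singular points: {(3, -1)}; classification: cusp.

Compute partial derivatives:
  f_x = -9*x**2 + 4*x*y + 58*x - 12*y - 93.
  f_y = 2*x**2 - 12*x + 6*y**2 + 14*y + 26.
Scan x_0 ∈ {−4, ..., 4}. For each x_0, f_y(x_0, y) is a polynomial in y; find its integer roots y ∈ {−4, ..., 4}, then test f_x and f at those candidates.
  x = -4: f_y(-4, y) = 6*y**2 + 14*y + 106; no integer root y with |y| ≤ 4.
  x = -3: f_y(-3, y) = 6*y**2 + 14*y + 80; no integer root y with |y| ≤ 4.
  x = -2: f_y(-2, y) = 6*y**2 + 14*y + 58; no integer root y with |y| ≤ 4.
  x = -1: f_y(-1, y) = 6*y**2 + 14*y + 40; no integer root y with |y| ≤ 4.
  x = 0: f_y(0, y) = 6*y**2 + 14*y + 26; no integer root y with |y| ≤ 4.
  x = 1: f_y(1, y) = 6*y**2 + 14*y + 16; no integer root y with |y| ≤ 4.
  x = 2: f_y(2, y) = 6*y**2 + 14*y + 10; no integer root y with |y| ≤ 4.
  x = 3: f_y(3, y) = 6*y**2 + 14*y + 8; vanishes at y ∈ {-1}. (3, -1): f_x = 0, f = 0 — SINGULAR.
  x = 4: f_y(4, y) = 6*y**2 + 14*y + 10; no integer root y with |y| ≤ 4.
Only singular point on the grid: (3, -1).
Classify: substitute x = 3 + u, y = -1 + v and expand: f = -3*u**3 + 2*u**2*v + 2*v**3 + v**2.
No constant or linear terms (consistent with a singular point). Quadratic part: v**2. Cubic part: -3*u**3 + 2*u**2*v + 2*v**3.
The quadratic part v**2 is a perfect square, so there is a single (double) tangent line v = 0, i.e. y = -1. Restricting the cubic part to that line (v = 0) leaves -3*u**3 ≠ 0, so f is not divisible by v and the branch is v² ≈ 3*u**3 to lowest order — this is a cusp.
Classification: cusp.


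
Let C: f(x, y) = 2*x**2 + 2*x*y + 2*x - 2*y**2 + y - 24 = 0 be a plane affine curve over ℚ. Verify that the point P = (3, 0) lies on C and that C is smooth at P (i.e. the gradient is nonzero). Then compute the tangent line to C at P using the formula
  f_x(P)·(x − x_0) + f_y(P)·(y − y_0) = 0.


Tangent line at P: 14*x + 7*y - 42 = 0.

Step 1: f(3, 0) = 0, so P lies on C.
Step 2: partial derivatives
  f_x(x, y) = 4*x + 2*y + 2, f_y(x, y) = 2*x - 4*y + 1.
  f_x(P) = 14, f_y(P) = 7 (gradient nonzero, so P is smooth).
Step 3: tangent line at P: 14·(x − 3) + 7·(y − 0) = 0.
Expanding: 14*x + 7*y - 42 = 0.


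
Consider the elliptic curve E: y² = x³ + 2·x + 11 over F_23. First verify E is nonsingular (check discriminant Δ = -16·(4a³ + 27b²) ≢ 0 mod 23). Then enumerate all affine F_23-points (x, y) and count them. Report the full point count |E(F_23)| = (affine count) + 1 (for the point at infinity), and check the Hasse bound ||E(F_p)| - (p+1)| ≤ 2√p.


Affine points = {(2, 0), (5, 10), (5, 13), (6, 3), (6, 20), (7, 0), (13, 7), (13, 16), (14, 0), (15, 9), (15, 14), (17, 6), (17, 17), (19, 10), (19, 13), (20, 1), (20, 22), (22, 10), (22, 13)}; affine count = 19; |E(F_23)| = 20.

Discriminant check: Δ ∝ 4a³ + 27b² = 4·2³ + 27·11² = 4·8 + 27·121 ≡ 10 (mod 23). Nonzero ⇒ E is nonsingular.
For each x ∈ F_23, compute rhs = x³ + 2·x + 11 mod 23, then count y ∈ F_23 with y² ≡ rhs.
  x = 0: rhs = 11, matching y values: none (0 points).
  x = 1: rhs = 14, matching y values: none (0 points).
  x = 2: rhs = 0, matching y values: 0 (1 points).
  x = 3: rhs = 21, matching y values: none (0 points).
  x = 4: rhs = 14, matching y values: none (0 points).
  x = 5: rhs = 8, matching y values: 10, 13 (2 points).
  x = 6: rhs = 9, matching y values: 3, 20 (2 points).
  x = 7: rhs = 0, matching y values: 0 (1 points).
  x = 8: rhs = 10, matching y values: none (0 points).
  x = 9: rhs = 22, matching y values: none (0 points).
  x = 10: rhs = 19, matching y values: none (0 points).
  x = 11: rhs = 7, matching y values: none (0 points).
  x = 12: rhs = 15, matching y values: none (0 points).
  x = 13: rhs = 3, matching y values: 7, 16 (2 points).
  x = 14: rhs = 0, matching y values: 0 (1 points).
  x = 15: rhs = 12, matching y values: 9, 14 (2 points).
  x = 16: rhs = 22, matching y values: none (0 points).
  x = 17: rhs = 13, matching y values: 6, 17 (2 points).
  x = 18: rhs = 14, matching y values: none (0 points).
  x = 19: rhs = 8, matching y values: 10, 13 (2 points).
  x = 20: rhs = 1, matching y values: 1, 22 (2 points).
  x = 21: rhs = 22, matching y values: none (0 points).
  x = 22: rhs = 8, matching y values: 10, 13 (2 points).
Total affine count: 19.
Full point count |E(F_23)| = 19 + 1 = 20.
Hasse bound: |20 − (23+1)| = |-4| = 4 ≤ 2√23 ≈ 9.5917 ✓.


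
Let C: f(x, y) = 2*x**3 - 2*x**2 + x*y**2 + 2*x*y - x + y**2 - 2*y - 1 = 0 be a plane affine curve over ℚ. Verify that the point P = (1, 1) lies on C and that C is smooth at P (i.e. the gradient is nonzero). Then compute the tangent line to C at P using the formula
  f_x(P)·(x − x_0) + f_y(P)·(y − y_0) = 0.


Tangent line at P: 4*x + 4*y - 8 = 0.

Step 1: f(1, 1) = 0, so P lies on C.
Step 2: partial derivatives
  f_x(x, y) = 6*x**2 - 4*x + y**2 + 2*y - 1, f_y(x, y) = 2*x*y + 2*x + 2*y - 2.
  f_x(P) = 4, f_y(P) = 4 (gradient nonzero, so P is smooth).
Step 3: tangent line at P: 4·(x − 1) + 4·(y − 1) = 0.
Expanding: 4*x + 4*y - 8 = 0.


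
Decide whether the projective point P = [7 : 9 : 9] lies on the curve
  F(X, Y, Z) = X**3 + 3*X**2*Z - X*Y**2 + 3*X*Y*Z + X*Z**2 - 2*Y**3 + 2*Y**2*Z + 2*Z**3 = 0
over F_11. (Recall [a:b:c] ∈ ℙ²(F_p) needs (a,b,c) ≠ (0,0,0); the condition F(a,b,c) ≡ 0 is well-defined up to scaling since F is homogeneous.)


F(7,9,9) ≡ 7 (mod 11); P is NOT on the curve.

Evaluate F(7, 9, 9) term-by-term (mod 11).
  X**3 ↦ 1·343·1·1 = 343
  3*X**2*Z ↦ 3·49·1·9 = 1323
  -X*Y**2 ↦ -1·7·81·1 = -567
  3*X*Y*Z ↦ 3·7·9·9 = 1701
  X*Z**2 ↦ 1·7·1·81 = 567
  -2*Y**3 ↦ -2·1·729·1 = -1458
  2*Y**2*Z ↦ 2·1·81·9 = 1458
  2*Z**3 ↦ 2·1·1·729 = 1458
Sum: F(7, 9, 9) = (343) + (1323) + (-567) + (1701) + (567) + (-1458) + (1458) + (1458) = 4825.
Reducing mod 11: 4825 ≡ 7 (mod 11).
Since F(a, b, c) ≡ 7 ≠ 0 (mod 11), P does NOT lie on the curve.


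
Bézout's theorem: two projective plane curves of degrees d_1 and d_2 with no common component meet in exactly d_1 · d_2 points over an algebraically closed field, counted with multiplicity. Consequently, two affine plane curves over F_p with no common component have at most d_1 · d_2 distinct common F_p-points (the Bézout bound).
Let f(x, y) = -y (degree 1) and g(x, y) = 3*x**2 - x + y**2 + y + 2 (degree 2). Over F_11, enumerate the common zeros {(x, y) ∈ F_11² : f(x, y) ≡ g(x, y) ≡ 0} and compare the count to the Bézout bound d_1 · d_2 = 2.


Common zeros: ∅; count = 0; Bézout bound = 2.

deg(f) = 1, deg(g) = 2, so Bézout bound = 2.
Scan x ∈ F_11. For each x, list the y ∈ F_11 with f(x, y) ≡ 0 and those with g(x, y) ≡ 0 (mod 11); the common zeros in that column are the intersection.
  x = 0: f ≡ 0 at y ∈ {0}; g ≡ 0 at y ∈ {4, 6}; common: ∅.
  x = 1: f ≡ 0 at y ∈ {0}; g ≡ 0 at y ∈ ∅; common: ∅.
  x = 2: f ≡ 0 at y ∈ {0}; g ≡ 0 at y ∈ ∅; common: ∅.
  x = 3: f ≡ 0 at y ∈ {0}; g ≡ 0 at y ∈ ∅; common: ∅.
  x = 4: f ≡ 0 at y ∈ {0}; g ≡ 0 at y ∈ {4, 6}; common: ∅.
  x = 5: f ≡ 0 at y ∈ {0}; g ≡ 0 at y ∈ ∅; common: ∅.
  x = 6: f ≡ 0 at y ∈ {0}; g ≡ 0 at y ∈ {2, 8}; common: ∅.
  x = 7: f ≡ 0 at y ∈ {0}; g ≡ 0 at y ∈ {3, 7}; common: ∅.
  x = 8: f ≡ 0 at y ∈ {0}; g ≡ 0 at y ∈ {3, 7}; common: ∅.
  x = 9: f ≡ 0 at y ∈ {0}; g ≡ 0 at y ∈ {2, 8}; common: ∅.
  x = 10: f ≡ 0 at y ∈ {0}; g ≡ 0 at y ∈ ∅; common: ∅.
Collecting: common zeros = ∅, so the count is 0.
Comparison with the Bézout bound: 0 ≤ 2 = deg(f)·deg(g), as expected for curves with no common component (the affine F_11-count falls short of the bound because intersections may lie at infinity, over extension fields, or carry multiplicity).
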